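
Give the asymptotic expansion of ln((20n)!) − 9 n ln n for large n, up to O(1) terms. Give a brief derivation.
ln((20n)!) − 9 n ln n = 11 n ln n + 20(ln 20 − 1) n + (1/2) ln(2π·20n) + O(1/n)

Stirling: ln((20n)!) = 20n ln(20n) − 20n + (1/2) ln(2π·20n) + O(1/n).
Expand 20n ln(20n) = 20n (ln n + ln 20) = 20n ln n + 20n ln 20.
Subtract 9n ln n: leading term is (20 − 9) n ln n = 11 n ln n. The next term is 20n ln 20 − 20n = 20(ln 20 − 1) n. Then the (1/2) ln(2π·20n) correction.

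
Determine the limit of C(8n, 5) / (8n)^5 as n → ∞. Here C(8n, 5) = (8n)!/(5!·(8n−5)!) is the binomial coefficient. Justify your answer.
lim = 1/5! = 1/120

With N = 8n → ∞: C(N, 5) / N^5 = [N(N−1)…(N−4)] / (5! · N^5) = (1/5!) · 1 · (1 − 1/(8n)) · (1 − 2/(8n)) · (1 − 3/(8n)) · (1 − 4/(8n)). Each factor → 1 as N → ∞, so the limit is 1/5! = 1/120.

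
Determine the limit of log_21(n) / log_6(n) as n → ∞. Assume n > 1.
lim = ln(6) / ln(21) = log_21(6)

Change of base: log_21(n) = ln n / ln 21 and log_6(n) = ln n / ln 6. The ratio is (ln n / ln 21) · (ln 6 / ln n) = ln 6 / ln 21, a constant independent of n. So the limit is ln 6 / ln 21 = log_21(6).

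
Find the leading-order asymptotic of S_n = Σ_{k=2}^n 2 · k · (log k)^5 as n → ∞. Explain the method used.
S_n ~ n^2 · (log n)^5

By integral comparison, S_n = ∫_1^n 2 · x · (log x)^5 dx + O(n · (log n)^5). For the integral, the leading term of ∫_1^n x^1 (log x)^5 dx is n^2/2 · (log n)^5 (by repeated integration by parts; each step lowers the log-exponent and produces a relatively O(1/log n) correction). Hence S_n ~ n^2 · (log n)^5.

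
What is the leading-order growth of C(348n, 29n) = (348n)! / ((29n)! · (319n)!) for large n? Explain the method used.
C(348n, 29n) ~ (8916100448256/285311670611)^(29n) · sqrt(6/(11π·29n))

Write N = 29n. Apply Stirling to each factorial:
  (12N)! ~ sqrt(2π·12N) · (12N/e)^(12N),
  N! ~ sqrt(2π N) · (N/e)^N,
  (11N)! ~ sqrt(2π·11N) · (11N/e)^(11N).
The exponential factors combine to (12N)^(12N) / (N^N · (11N)^(11N)) = 12^(12N)/11^(11N) = (12^12/11^11)^N = (8916100448256/285311670611)^N.
The square-root prefactors combine to sqrt(2π·12N) / (sqrt(2π N)·sqrt(2π·11N)) = sqrt(12 / (2π·11·N)) = sqrt(6/(11π·29n)).
Substituting N = 29n: C(348n, 29n) ~ (8916100448256/285311670611)^(29n) · sqrt(6/(11π·29n)).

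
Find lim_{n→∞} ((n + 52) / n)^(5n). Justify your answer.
lim = e^260

Rewrite as (1 + 52/n)^(5n). By the standard limit (1 + x/n)^n → e^x, we have (1 + 52/n)^n → e^52, and raising to the 5th power gives e^260.
More precisely, ln[(1 + 52/n)^(5n)] = 5n · ln(1 + 52/n) = 5n · (52/n + O(1/n^2)) = 260 + O(1/n) → 260.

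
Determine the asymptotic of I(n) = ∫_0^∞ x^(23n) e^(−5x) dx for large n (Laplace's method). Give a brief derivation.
I(n) ~ (sqrt(2π·23n) / 5) · (23n/(5e))^(23n)

Write the integrand as exp(23n ln x − 5x) and set f(x) = 23n ln x − 5x. Then f'(x) = 23n/x − 5 = 0 at x* = 23n/5, and f''(x*) = −23n/x*^2 = −5^2/(23n). Laplace's method (interior maximum) gives
  I(n) ~ e^(f(x*)) · sqrt(2π / |f''(x*)|)
        = exp(23n ln(23n/5) − 23n) · sqrt(2π · 23n / 5^2)
        = (23n/5)^(23n) e^(−23n) · sqrt(2π·23n) / 5
        = (sqrt(2π·23n) / 5) · (23n/(5e))^(23n).
This matches Γ(23n+1)/5^(23n+1) with Stirling applied to Γ.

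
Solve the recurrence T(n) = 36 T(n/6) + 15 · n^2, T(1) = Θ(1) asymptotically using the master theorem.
T(n) = Θ(n^2 log n)

log_6 36 = 2, and f(n) = 15 · n^2 = Θ(n^(log_6 36)). This is Case 2 of the master theorem: T(n) = Θ(f(n) · log n) = Θ(n^2 log n).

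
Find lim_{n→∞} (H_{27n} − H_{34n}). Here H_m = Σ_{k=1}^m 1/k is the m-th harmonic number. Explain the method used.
lim = ln(27/34)

Euler-Maclaurin gives H_m = ln m + γ + 1/(2m) + O(1/m^2). The γ and O(1/m) terms cancel in the difference:
  H_{27n} − H_{34n} = ln(27n) − ln(34n) + O(1/n) = ln(27/34) + O(1/n).
Hence the limit is ln(27/34).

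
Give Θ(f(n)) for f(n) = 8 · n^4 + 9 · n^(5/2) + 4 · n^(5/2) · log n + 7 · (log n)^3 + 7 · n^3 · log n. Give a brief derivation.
f(n) ∈ Θ(n^4)

Compare the terms by growth order. For large n, n^a · (log n)^b dominates n^a' · (log n)^b' iff a > a', or (a = a' and b > b'). Ranking the 5 terms shows the dominant one is 8 · n^4. Hence f(n) ∈ Θ(n^4).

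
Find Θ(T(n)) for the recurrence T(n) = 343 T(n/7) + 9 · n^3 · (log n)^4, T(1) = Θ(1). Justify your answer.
T(n) = Θ(n^3 · (log n)^5)

Here log_7 343 = 3 and f(n) = 9 · n^3 · (log n)^4 = Θ(n^(log_7 343) · (log n)^4). This is the extended Case 2 of the master theorem (f matches the critical exponent up to log factors), giving T(n) = Θ(n^(log_7 343) · (log n)^(4+1)) = Θ(n^3 · (log n)^5).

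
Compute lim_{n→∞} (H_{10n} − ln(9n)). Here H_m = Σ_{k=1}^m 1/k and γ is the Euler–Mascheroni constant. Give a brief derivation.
lim = ln(10/9) + γ

By Euler-Maclaurin, H_m = ln m + γ + O(1/m). So
  H_{10n} − ln(9n) = ln(10n) + γ − ln(9n) + O(1/n)
                       = ln(10/9) + γ + O(1/n).
Hence the limit is ln(10/9) + γ.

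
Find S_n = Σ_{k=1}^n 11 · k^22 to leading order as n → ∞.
S_n ~ 11 · n^23 / 23

By integral comparison (Euler-Maclaurin), Σ_{k=1}^n 11 · k^22 = 11 · ∫_0^n x^22 dx + O(n^22) = 11 · n^23/23 + O(n^22). (Equivalently, Faulhaber's formula gives the same leading term.)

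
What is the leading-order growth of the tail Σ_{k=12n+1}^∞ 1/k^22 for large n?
Σ_{k>12n} 1/k^22 ~ 1/(21 · (12n)^21)

Compare to the integral: ∫_{12n}^∞ x^(−22) dx = [−x^(−21)/21]_{12n}^∞ = 1/((22−1)·(12n)^21). Euler-Maclaurin then gives
  Σ_{k>12n} 1/k^22 = ∫_{12n}^∞ dx/x^22 − 1/(2·(12n)^22) + O(1/(12n)^23).
(Equivalently this is ζ(22) − Σ_{k≤12n} 1/k^22.)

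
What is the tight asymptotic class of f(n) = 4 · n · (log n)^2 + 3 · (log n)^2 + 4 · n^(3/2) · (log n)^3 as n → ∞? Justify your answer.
f(n) ∈ Θ(n^(3/2) · (log n)^3)

Compare the terms by growth order. For large n, n^a · (log n)^b dominates n^a' · (log n)^b' iff a > a', or (a = a' and b > b'). Ranking the 3 terms shows the dominant one is 4 · n^(3/2) · (log n)^3. Hence f(n) ∈ Θ(n^(3/2) · (log n)^3).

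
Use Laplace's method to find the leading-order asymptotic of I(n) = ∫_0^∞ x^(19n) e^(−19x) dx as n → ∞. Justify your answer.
I(n) ~ (sqrt(2π·19n) / 19) · (19n/(19e))^(19n)

Write the integrand as exp(19n ln x − 19x) and set f(x) = 19n ln x − 19x. Then f'(x) = 19n/x − 19 = 0 at x* = 19n/19, and f''(x*) = −19n/x*^2 = −19^2/(19n). Laplace's method (interior maximum) gives
  I(n) ~ e^(f(x*)) · sqrt(2π / |f''(x*)|)
        = exp(19n ln(19n/19) − 19n) · sqrt(2π · 19n / 19^2)
        = (19n/19)^(19n) e^(−19n) · sqrt(2π·19n) / 19
        = (sqrt(2π·19n) / 19) · (19n/(19e))^(19n).
This matches Γ(19n+1)/19^(19n+1) with Stirling applied to Γ.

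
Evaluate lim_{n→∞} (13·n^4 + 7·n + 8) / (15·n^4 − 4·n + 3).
lim = 13/15

For large n the leading n^4 terms dominate both numerator and denominator. Dividing top and bottom by n^4, every other term tends to 0, leaving 13/15.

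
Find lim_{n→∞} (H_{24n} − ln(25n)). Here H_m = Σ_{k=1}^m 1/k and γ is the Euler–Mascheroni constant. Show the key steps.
lim = ln(24/25) + γ

By Euler-Maclaurin, H_m = ln m + γ + O(1/m). So
  H_{24n} − ln(25n) = ln(24n) + γ − ln(25n) + O(1/n)
                       = ln(24/25) + γ + O(1/n).
Hence the limit is ln(24/25) + γ.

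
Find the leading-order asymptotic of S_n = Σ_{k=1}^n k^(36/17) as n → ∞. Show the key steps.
S_n ~ (17/53) · n^(53/17)

Integral comparison: Σ_{k=1}^n k^(36/17) = ∫_0^n x^(36/17) dx + O(n^(36/17)). The integral is n^(1 + 36/17) / (1 + 36/17) = n^((36+17)/17) / ((36+17)/17) = (17/53) · n^(53/17).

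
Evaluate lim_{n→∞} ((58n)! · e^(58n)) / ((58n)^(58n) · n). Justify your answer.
lim = 0

Stirling: (58n)! ~ sqrt(2π·58n) · (58n/e)^(58n). Hence
  (58n)! · e^(58n) / (58n)^(58n) ~ sqrt(2π·58n).
Dividing by n: sqrt(2π·58n) / n = sqrt(2π·58) · n^((1−2)/2), so the expression behaves like sqrt(2π·58) · n^((1−2)/2) → 0.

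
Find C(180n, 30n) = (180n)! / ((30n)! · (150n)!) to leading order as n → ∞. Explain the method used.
C(180n, 30n) ~ (46656/3125)^(30n) · sqrt(3/(5π·30n))

Write N = 30n. Apply Stirling to each factorial:
  (6N)! ~ sqrt(2π·6N) · (6N/e)^(6N),
  N! ~ sqrt(2π N) · (N/e)^N,
  (5N)! ~ sqrt(2π·5N) · (5N/e)^(5N).
The exponential factors combine to (6N)^(6N) / (N^N · (5N)^(5N)) = 6^(6N)/5^(5N) = (6^6/5^5)^N = (46656/3125)^N.
The square-root prefactors combine to sqrt(2π·6N) / (sqrt(2π N)·sqrt(2π·5N)) = sqrt(6 / (2π·5·N)) = sqrt(3/(5π·30n)).
Substituting N = 30n: C(180n, 30n) ~ (46656/3125)^(30n) · sqrt(3/(5π·30n)).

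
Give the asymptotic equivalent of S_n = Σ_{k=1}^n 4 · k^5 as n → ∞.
S_n ~ 2 · n^6 / 3

By integral comparison (Euler-Maclaurin), Σ_{k=1}^n 4 · k^5 = 4 · ∫_0^n x^5 dx + O(n^5) = 4 · n^6/6 = 2 · n^6 / 3 + O(n^5). (Equivalently, Faulhaber's formula gives the same leading term.)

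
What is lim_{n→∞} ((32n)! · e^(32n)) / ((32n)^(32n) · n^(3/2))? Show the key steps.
lim = 0

Stirling: (32n)! ~ sqrt(2π·32n) · (32n/e)^(32n). Hence
  (32n)! · e^(32n) / (32n)^(32n) ~ sqrt(2π·32n).
Dividing by n^(3/2): sqrt(2π·32n) / n^(3/2) = sqrt(2π·32) · n^((1−3)/2), so the expression behaves like sqrt(2π·32) · n^((1−3)/2) → 0.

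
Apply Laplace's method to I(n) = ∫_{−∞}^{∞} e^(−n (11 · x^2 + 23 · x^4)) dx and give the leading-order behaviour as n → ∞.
I(n) ~ sqrt(π/(11n))

φ(x) = 11 · x^2 + 23 · x^4 has its unique global minimum at x* = 0 (since φ'(x) = 22x + 92x^3 = 0 only at x = 0 for real x with both coefficients positive, and φ → ∞ as |x| → ∞). At x* = 0, φ(0) = 0 and φ''(0) = 22. Laplace's method then gives
  I(n) ~ sqrt(2π / (n · φ''(0))) · e^(−n φ(0)) = sqrt(2π / (22n)) = sqrt(π/(11n)).
The 23 · x^4 term contributes only at subleading order (an O(1/n) relative correction).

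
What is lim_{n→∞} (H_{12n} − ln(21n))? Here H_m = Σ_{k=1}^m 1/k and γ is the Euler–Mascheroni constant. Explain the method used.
lim = ln(4/7) + γ

By Euler-Maclaurin, H_m = ln m + γ + O(1/m). So
  H_{12n} − ln(21n) = ln(12n) + γ − ln(21n) + O(1/n)
                       = ln(12/21) + γ + O(1/n).
Hence the limit is ln(12/21) + γ (= ln(4/7)).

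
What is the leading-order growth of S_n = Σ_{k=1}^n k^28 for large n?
S_n ~ n^29 / 29

By integral comparison (Euler-Maclaurin), Σ_{k=1}^n k^28 = ∫_0^n x^28 dx + O(n^28) = n^29/29 + O(n^28). (Equivalently, Faulhaber's formula gives the same leading term.)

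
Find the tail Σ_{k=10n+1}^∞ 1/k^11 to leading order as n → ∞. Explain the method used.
Σ_{k>10n} 1/k^11 ~ 1/(10 · (10n)^10)

Compare to the integral: ∫_{10n}^∞ x^(−11) dx = [−x^(−10)/10]_{10n}^∞ = 1/((11−1)·(10n)^10). Euler-Maclaurin then gives
  Σ_{k>10n} 1/k^11 = ∫_{10n}^∞ dx/x^11 − 1/(2·(10n)^11) + O(1/(10n)^12).
(Equivalently this is ζ(11) − Σ_{k≤10n} 1/k^11.)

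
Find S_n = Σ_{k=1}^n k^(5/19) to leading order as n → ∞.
S_n ~ (19/24) · n^(24/19)

Integral comparison: Σ_{k=1}^n k^(5/19) = ∫_0^n x^(5/19) dx + O(n^(5/19)). The integral is n^(1 + 5/19) / (1 + 5/19) = n^((5+19)/19) / ((5+19)/19) = (19/24) · n^(24/19).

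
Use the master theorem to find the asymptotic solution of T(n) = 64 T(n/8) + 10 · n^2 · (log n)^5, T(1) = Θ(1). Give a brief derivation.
T(n) = Θ(n^2 · (log n)^6)

Here log_8 64 = 2 and f(n) = 10 · n^2 · (log n)^5 = Θ(n^(log_8 64) · (log n)^5). This is the extended Case 2 of the master theorem (f matches the critical exponent up to log factors), giving T(n) = Θ(n^(log_8 64) · (log n)^(5+1)) = Θ(n^2 · (log n)^6).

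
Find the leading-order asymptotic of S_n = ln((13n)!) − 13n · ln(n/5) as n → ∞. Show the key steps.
S_n ~ 13n · (ln 65 − 1) + O(ln n)

Stirling: ln((13n)!) = 13n ln(13n) − 13n + O(ln n).
  S_n = 13n ln(13n) − 13n − 13n ln(n/5) + O(ln n)
      = 13n ln(13n) − 13n ln n + 13n ln 5 − 13n + O(ln n)
      = 13n ln 13 + 13n ln 5 − 13n + O(ln n)
      = 13n (ln 65 − 1) + O(ln n).
Numerically ln(65) − 1 ≈ 3.1744.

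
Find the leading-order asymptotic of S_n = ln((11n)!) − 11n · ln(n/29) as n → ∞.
S_n ~ 11n · (ln 319 − 1) + O(ln n)

Stirling: ln((11n)!) = 11n ln(11n) − 11n + O(ln n).
  S_n = 11n ln(11n) − 11n − 11n ln(n/29) + O(ln n)
      = 11n ln(11n) − 11n ln n + 11n ln 29 − 11n + O(ln n)
      = 11n ln 11 + 11n ln 29 − 11n + O(ln n)
      = 11n (ln 319 − 1) + O(ln n).
Numerically ln(319) − 1 ≈ 4.7652.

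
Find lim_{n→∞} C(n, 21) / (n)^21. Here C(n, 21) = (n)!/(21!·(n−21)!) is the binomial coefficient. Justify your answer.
lim = 1/21! = 1/51090942171709440000

With N = n → ∞: C(N, 21) / N^21 = [N(N−1)…(N−20)] / (21! · N^21) = (1/21!) · 1 · (1 − 1/n) · … · (1 − 20/n). Each factor → 1 as N → ∞, so the limit is 1/21! = 1/51090942171709440000.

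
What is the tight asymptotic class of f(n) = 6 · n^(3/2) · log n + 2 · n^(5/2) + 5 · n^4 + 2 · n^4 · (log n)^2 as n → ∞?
f(n) ∈ Θ(n^4 · (log n)^2)

Compare the terms by growth order. For large n, n^a · (log n)^b dominates n^a' · (log n)^b' iff a > a', or (a = a' and b > b'). Ranking the 4 terms shows the dominant one is 2 · n^4 · (log n)^2. Hence f(n) ∈ Θ(n^4 · (log n)^2).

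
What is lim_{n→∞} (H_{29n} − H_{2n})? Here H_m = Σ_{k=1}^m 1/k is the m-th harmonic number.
lim = ln(29/2)

Euler-Maclaurin gives H_m = ln m + γ + 1/(2m) + O(1/m^2). The γ and O(1/m) terms cancel in the difference:
  H_{29n} − H_{2n} = ln(29n) − ln(2n) + O(1/n) = ln(29/2) + O(1/n).
Hence the limit is ln(29/2).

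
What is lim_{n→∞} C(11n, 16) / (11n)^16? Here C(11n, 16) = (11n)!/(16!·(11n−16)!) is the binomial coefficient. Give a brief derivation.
lim = 1/16! = 1/20922789888000

With N = 11n → ∞: C(N, 16) / N^16 = [N(N−1)…(N−15)] / (16! · N^16) = (1/16!) · 1 · (1 − 1/(11n)) · … · (1 − 15/(11n)). Each factor → 1 as N → ∞, so the limit is 1/16! = 1/20922789888000.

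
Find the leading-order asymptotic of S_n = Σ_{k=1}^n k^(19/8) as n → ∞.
S_n ~ (8/27) · n^(27/8)

Integral comparison: Σ_{k=1}^n k^(19/8) = ∫_0^n x^(19/8) dx + O(n^(19/8)). The integral is n^(1 + 19/8) / (1 + 19/8) = n^((19+8)/8) / ((19+8)/8) = (8/27) · n^(27/8).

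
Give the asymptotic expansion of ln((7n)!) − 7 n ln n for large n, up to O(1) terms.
ln((7n)!) − 7 n ln n = 7(ln 7 − 1) n + (1/2) ln(2π·7n) + O(1/n)

Stirling: ln((7n)!) = 7n ln(7n) − 7n + (1/2) ln(2π·7n) + O(1/n).
Since 7n ln(7n) = 7n ln n + 7n ln 7, subtracting 7n ln n cancels the n ln n term exactly. What remains is 7(ln 7 − 1) n + (1/2) ln(2π·7n) + O(1/n).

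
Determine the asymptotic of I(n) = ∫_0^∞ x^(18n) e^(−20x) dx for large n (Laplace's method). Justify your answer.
I(n) ~ (sqrt(2π·18n) / 20) · (18n/(20e))^(18n)

Write the integrand as exp(18n ln x − 20x) and set f(x) = 18n ln x − 20x. Then f'(x) = 18n/x − 20 = 0 at x* = 18n/20, and f''(x*) = −18n/x*^2 = −20^2/(18n). Laplace's method (interior maximum) gives
  I(n) ~ e^(f(x*)) · sqrt(2π / |f''(x*)|)
        = exp(18n ln(18n/20) − 18n) · sqrt(2π · 18n / 20^2)
        = (18n/20)^(18n) e^(−18n) · sqrt(2π·18n) / 20
        = (sqrt(2π·18n) / 20) · (18n/(20e))^(18n).
This matches Γ(18n+1)/20^(18n+1) with Stirling applied to Γ.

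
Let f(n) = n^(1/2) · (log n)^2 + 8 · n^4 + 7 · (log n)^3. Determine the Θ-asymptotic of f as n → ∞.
f(n) ∈ Θ(n^4)

Compare the terms by growth order. For large n, n^a · (log n)^b dominates n^a' · (log n)^b' iff a > a', or (a = a' and b > b'). Ranking the 3 terms shows the dominant one is 8 · n^4. Hence f(n) ∈ Θ(n^4).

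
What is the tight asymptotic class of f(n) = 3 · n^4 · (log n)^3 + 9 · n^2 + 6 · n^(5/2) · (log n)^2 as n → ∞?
f(n) ∈ Θ(n^4 · (log n)^3)

Compare the terms by growth order. For large n, n^a · (log n)^b dominates n^a' · (log n)^b' iff a > a', or (a = a' and b > b'). Ranking the 3 terms shows the dominant one is 3 · n^4 · (log n)^3. Hence f(n) ∈ Θ(n^4 · (log n)^3).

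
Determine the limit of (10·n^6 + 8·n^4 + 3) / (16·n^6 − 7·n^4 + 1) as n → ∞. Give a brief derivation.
lim = 10/16 = 5/8

For large n the leading n^6 terms dominate both numerator and denominator. Dividing top and bottom by n^6, every other term tends to 0, leaving 10/16 = 5/8.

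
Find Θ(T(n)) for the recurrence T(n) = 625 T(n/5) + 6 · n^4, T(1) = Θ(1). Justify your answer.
T(n) = Θ(n^4 log n)

log_5 625 = 4, and f(n) = 6 · n^4 = Θ(n^(log_5 625)). This is Case 2 of the master theorem: T(n) = Θ(f(n) · log n) = Θ(n^4 log n).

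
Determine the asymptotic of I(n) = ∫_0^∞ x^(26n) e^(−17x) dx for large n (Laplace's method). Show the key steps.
I(n) ~ (sqrt(2π·26n) / 17) · (26n/(17e))^(26n)

Write the integrand as exp(26n ln x − 17x) and set f(x) = 26n ln x − 17x. Then f'(x) = 26n/x − 17 = 0 at x* = 26n/17, and f''(x*) = −26n/x*^2 = −17^2/(26n). Laplace's method (interior maximum) gives
  I(n) ~ e^(f(x*)) · sqrt(2π / |f''(x*)|)
        = exp(26n ln(26n/17) − 26n) · sqrt(2π · 26n / 17^2)
        = (26n/17)^(26n) e^(−26n) · sqrt(2π·26n) / 17
        = (sqrt(2π·26n) / 17) · (26n/(17e))^(26n).
This matches Γ(26n+1)/17^(26n+1) with Stirling applied to Γ.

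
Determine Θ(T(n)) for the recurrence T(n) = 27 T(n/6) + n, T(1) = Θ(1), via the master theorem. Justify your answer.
T(n) = Θ(n^(log_6 27))

Master theorem: compare f(n) = n to n^(log_6 27) where log_6 27 ≈ 1.839. Since 1 < log_6 27, we have f(n) = O(n^(log_6 27 − ε)) for some ε > 0 — Case 1. Hence T(n) = Θ(n^(log_6 27)).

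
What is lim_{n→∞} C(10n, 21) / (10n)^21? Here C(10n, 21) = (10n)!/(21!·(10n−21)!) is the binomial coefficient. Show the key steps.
lim = 1/21! = 1/51090942171709440000

With N = 10n → ∞: C(N, 21) / N^21 = [N(N−1)…(N−20)] / (21! · N^21) = (1/21!) · 1 · (1 − 1/(10n)) · … · (1 − 20/(10n)). Each factor → 1 as N → ∞, so the limit is 1/21! = 1/51090942171709440000.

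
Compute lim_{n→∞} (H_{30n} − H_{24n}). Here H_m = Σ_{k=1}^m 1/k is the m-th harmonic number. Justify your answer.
lim = ln(30/24) = ln(5/4)

Euler-Maclaurin gives H_m = ln m + γ + 1/(2m) + O(1/m^2). The γ and O(1/m) terms cancel in the difference:
  H_{30n} − H_{24n} = ln(30n) − ln(24n) + O(1/n) = ln(30/24) + O(1/n).
Hence the limit is ln(30/24) = ln(5/4).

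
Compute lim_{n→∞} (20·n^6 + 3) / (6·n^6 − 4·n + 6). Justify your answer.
lim = 20/6 = 10/3

For large n the leading n^6 terms dominate both numerator and denominator. Dividing top and bottom by n^6, every other term tends to 0, leaving 20/6 = 10/3.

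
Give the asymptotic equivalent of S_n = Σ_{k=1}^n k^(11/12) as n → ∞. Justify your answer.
S_n ~ (12/23) · n^(23/12)

Integral comparison: Σ_{k=1}^n k^(11/12) = ∫_0^n x^(11/12) dx + O(n^(11/12)). The integral is n^(1 + 11/12) / (1 + 11/12) = n^((11+12)/12) / ((11+12)/12) = (12/23) · n^(23/12).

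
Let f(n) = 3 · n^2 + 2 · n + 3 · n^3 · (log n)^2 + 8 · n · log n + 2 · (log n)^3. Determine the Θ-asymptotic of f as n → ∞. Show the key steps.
f(n) ∈ Θ(n^3 · (log n)^2)

Compare the terms by growth order. For large n, n^a · (log n)^b dominates n^a' · (log n)^b' iff a > a', or (a = a' and b > b'). Ranking the 5 terms shows the dominant one is 3 · n^3 · (log n)^2. Hence f(n) ∈ Θ(n^3 · (log n)^2).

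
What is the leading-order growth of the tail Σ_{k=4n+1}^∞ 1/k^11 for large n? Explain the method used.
Σ_{k>4n} 1/k^11 ~ 1/(10 · (4n)^10)

Compare to the integral: ∫_{4n}^∞ x^(−11) dx = [−x^(−10)/10]_{4n}^∞ = 1/((11−1)·(4n)^10). Euler-Maclaurin then gives
  Σ_{k>4n} 1/k^11 = ∫_{4n}^∞ dx/x^11 − 1/(2·(4n)^11) + O(1/(4n)^12).
(Equivalently this is ζ(11) − Σ_{k≤4n} 1/k^11.)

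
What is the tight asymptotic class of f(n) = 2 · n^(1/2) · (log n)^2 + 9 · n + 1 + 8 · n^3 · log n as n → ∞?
f(n) ∈ Θ(n^3 · log n)

Compare the terms by growth order. For large n, n^a · (log n)^b dominates n^a' · (log n)^b' iff a > a', or (a = a' and b > b'). Ranking the 4 terms shows the dominant one is 8 · n^3 · log n. Hence f(n) ∈ Θ(n^3 · log n).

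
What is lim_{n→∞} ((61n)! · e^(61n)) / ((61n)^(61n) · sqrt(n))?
lim = sqrt(2π·61)

Stirling: (61n)! ~ sqrt(2π·61n) · (61n/e)^(61n). Hence
  (61n)! · e^(61n) / (61n)^(61n) ~ sqrt(2π·61n).
Dividing by sqrt(n): sqrt(2π·61n) / sqrt(n) = sqrt(2π·61) · n^((1−1)/2), so the limit is sqrt(2π·61).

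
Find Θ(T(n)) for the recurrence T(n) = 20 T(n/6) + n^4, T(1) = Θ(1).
T(n) = Θ(n^4)

log_6 20 ≈ 1.672. f(n) = n^4 dominates n^(log_6 20) since 4 > 1.672, and the regularity condition a·f(n/b) = 20·(n/6)^4 = (20/1296)·n^4 ≤ c·f(n) holds with c = 20/1296 ≈ 0.0154 < 1. So this is Case 3: T(n) = Θ(f(n)) = Θ(n^4).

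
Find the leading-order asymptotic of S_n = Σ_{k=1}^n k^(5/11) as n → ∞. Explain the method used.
S_n ~ (11/16) · n^(16/11)

Integral comparison: Σ_{k=1}^n k^(5/11) = ∫_0^n x^(5/11) dx + O(n^(5/11)). The integral is n^(1 + 5/11) / (1 + 5/11) = n^((5+11)/11) / ((5+11)/11) = (11/16) · n^(16/11).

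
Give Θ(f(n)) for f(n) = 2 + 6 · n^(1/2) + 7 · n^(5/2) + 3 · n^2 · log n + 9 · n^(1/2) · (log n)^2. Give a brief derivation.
f(n) ∈ Θ(n^(5/2))

Compare the terms by growth order. For large n, n^a · (log n)^b dominates n^a' · (log n)^b' iff a > a', or (a = a' and b > b'). Ranking the 5 terms shows the dominant one is 7 · n^(5/2). Hence f(n) ∈ Θ(n^(5/2)).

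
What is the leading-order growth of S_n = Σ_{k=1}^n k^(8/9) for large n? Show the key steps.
S_n ~ (9/17) · n^(17/9)

Integral comparison: Σ_{k=1}^n k^(8/9) = ∫_0^n x^(8/9) dx + O(n^(8/9)). The integral is n^(1 + 8/9) / (1 + 8/9) = n^((8+9)/9) / ((8+9)/9) = (9/17) · n^(17/9).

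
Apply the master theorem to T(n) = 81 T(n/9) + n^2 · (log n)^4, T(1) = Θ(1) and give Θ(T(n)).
T(n) = Θ(n^2 · (log n)^5)

Here log_9 81 = 2 and f(n) = n^2 · (log n)^4 = Θ(n^(log_9 81) · (log n)^4). This is the extended Case 2 of the master theorem (f matches the critical exponent up to log factors), giving T(n) = Θ(n^(log_9 81) · (log n)^(4+1)) = Θ(n^2 · (log n)^5).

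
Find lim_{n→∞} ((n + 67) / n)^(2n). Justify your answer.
lim = e^134

Rewrite as (1 + 67/n)^(2n). By the standard limit (1 + x/n)^n → e^x, we have (1 + 67/n)^n → e^67, and raising to the 2nd power gives e^134.
More precisely, ln[(1 + 67/n)^(2n)] = 2n · ln(1 + 67/n) = 2n · (67/n + O(1/n^2)) = 134 + O(1/n) → 134.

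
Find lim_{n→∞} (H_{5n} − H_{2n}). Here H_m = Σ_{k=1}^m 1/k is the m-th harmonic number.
lim = ln(5/2)

Euler-Maclaurin gives H_m = ln m + γ + 1/(2m) + O(1/m^2). The γ and O(1/m) terms cancel in the difference:
  H_{5n} − H_{2n} = ln(5n) − ln(2n) + O(1/n) = ln(5/2) + O(1/n).
Hence the limit is ln(5/2).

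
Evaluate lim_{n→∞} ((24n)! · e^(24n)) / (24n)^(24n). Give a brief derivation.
lim = ∞

Stirling: (24n)! ~ sqrt(2π·24n) · (24n/e)^(24n). Hence
  (24n)! · e^(24n) / (24n)^(24n) ~ sqrt(2π·24n) = sqrt(2π·24) · sqrt(n) → ∞.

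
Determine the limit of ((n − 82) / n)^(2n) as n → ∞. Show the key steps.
lim = e^(−164)

Rewrite as (1 − 82/n)^(2n). By the standard limit (1 + x/n)^n → e^x, we have (1 − 82/n)^n → e^(−82), and raising to the 2nd power gives e^(−164).
More precisely, ln[(1 − 82/n)^(2n)] = 2n · ln(1 − 82/n) = 2n · (-82/n + O(1/n^2)) = -164 + O(1/n) → -164.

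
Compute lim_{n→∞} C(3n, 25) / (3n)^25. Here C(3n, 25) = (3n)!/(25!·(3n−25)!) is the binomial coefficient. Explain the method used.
lim = 1/25! = 1/15511210043330985984000000

With N = 3n → ∞: C(N, 25) / N^25 = [N(N−1)…(N−24)] / (25! · N^25) = (1/25!) · 1 · (1 − 1/(3n)) · … · (1 − 24/(3n)). Each factor → 1 as N → ∞, so the limit is 1/25! = 1/15511210043330985984000000.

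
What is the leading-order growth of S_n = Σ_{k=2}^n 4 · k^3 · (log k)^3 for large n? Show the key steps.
S_n ~ n^4 · (log n)^3

By integral comparison, S_n = ∫_1^n 4 · x^3 · (log x)^3 dx + O(n^3 · (log n)^3). For the integral, the leading term of ∫_1^n x^3 (log x)^3 dx is n^4/4 · (log n)^3 (by repeated integration by parts; each step lowers the log-exponent and produces a relatively O(1/log n) correction). Hence S_n ~ n^4 · (log n)^3.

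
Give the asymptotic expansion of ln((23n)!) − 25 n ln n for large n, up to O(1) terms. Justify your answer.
ln((23n)!) − 25 n ln n = −2 n ln n + 23(ln 23 − 1) n + (1/2) ln(2π·23n) + O(1/n)

Stirling: ln((23n)!) = 23n ln(23n) − 23n + (1/2) ln(2π·23n) + O(1/n).
Expand 23n ln(23n) = 23n (ln n + ln 23) = 23n ln n + 23n ln 23.
Subtract 25n ln n: leading term is (23 − 25) n ln n = −2 n ln n. The next term is 23n ln 23 − 23n = 23(ln 23 − 1) n. Then the (1/2) ln(2π·23n) correction.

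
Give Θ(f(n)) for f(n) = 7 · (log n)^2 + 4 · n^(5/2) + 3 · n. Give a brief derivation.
f(n) ∈ Θ(n^(5/2))

Compare the terms by growth order. For large n, n^a · (log n)^b dominates n^a' · (log n)^b' iff a > a', or (a = a' and b > b'). Ranking the 3 terms shows the dominant one is 4 · n^(5/2). Hence f(n) ∈ Θ(n^(5/2)).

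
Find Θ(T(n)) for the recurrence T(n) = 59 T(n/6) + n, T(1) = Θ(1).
T(n) = Θ(n^(log_6 59))

Master theorem: compare f(n) = n to n^(log_6 59) where log_6 59 ≈ 2.276. Since 1 < log_6 59, we have f(n) = O(n^(log_6 59 − ε)) for some ε > 0 — Case 1. Hence T(n) = Θ(n^(log_6 59)).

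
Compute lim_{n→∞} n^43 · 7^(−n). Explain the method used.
lim = 0

Exponentials with base > 1 dominate every fixed polynomial: for any fixed c, n^c / 7^n → 0 as n → ∞ (e.g. by the ratio test, or by writing 7^n = e^(n ln 7) and noting e^(n ln 7) / n^c → ∞). Hence n^43 · 7^(−n) = n^43 / 7^n → 0.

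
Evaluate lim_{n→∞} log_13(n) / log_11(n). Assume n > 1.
lim = ln(11) / ln(13) = log_13(11)

Change of base: log_13(n) = ln n / ln 13 and log_11(n) = ln n / ln 11. The ratio is (ln n / ln 13) · (ln 11 / ln n) = ln 11 / ln 13, a constant independent of n. So the limit is ln 11 / ln 13 = log_13(11).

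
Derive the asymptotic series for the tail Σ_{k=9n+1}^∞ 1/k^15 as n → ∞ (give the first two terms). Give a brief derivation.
Σ_{k>9n} 1/k^15 = 1/(14 · (9n)^14) − 1/(2 · (9n)^15) + O(1/(9n)^16)

Compare to the integral: ∫_{9n}^∞ x^(−15) dx = [−x^(−14)/14]_{9n}^∞ = 1/((15−1)·(9n)^14). The Euler-Maclaurin correction adds −f(9n)/2 = −1/(2·(9n)^15). Euler-Maclaurin then gives
  Σ_{k>9n} 1/k^15 = ∫_{9n}^∞ dx/x^15 − 1/(2·(9n)^15) + O(1/(9n)^16).
(Equivalently this is ζ(15) − Σ_{k≤9n} 1/k^15.)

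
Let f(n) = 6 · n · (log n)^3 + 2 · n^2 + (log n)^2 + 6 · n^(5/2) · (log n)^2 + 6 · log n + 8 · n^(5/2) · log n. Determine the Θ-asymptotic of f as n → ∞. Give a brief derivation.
f(n) ∈ Θ(n^(5/2) · (log n)^2)

Compare the terms by growth order. For large n, n^a · (log n)^b dominates n^a' · (log n)^b' iff a > a', or (a = a' and b > b'). Ranking the 6 terms shows the dominant one is 6 · n^(5/2) · (log n)^2. Hence f(n) ∈ Θ(n^(5/2) · (log n)^2).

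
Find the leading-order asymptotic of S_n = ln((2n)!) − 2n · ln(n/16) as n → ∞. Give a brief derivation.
S_n ~ 2n · (ln 32 − 1) + O(ln n)

Stirling: ln((2n)!) = 2n ln(2n) − 2n + O(ln n).
  S_n = 2n ln(2n) − 2n − 2n ln(n/16) + O(ln n)
      = 2n ln(2n) − 2n ln n + 2n ln 16 − 2n + O(ln n)
      = 2n ln 2 + 2n ln 16 − 2n + O(ln n)
      = 2n (ln 32 − 1) + O(ln n).
Numerically ln(32) − 1 ≈ 2.4657.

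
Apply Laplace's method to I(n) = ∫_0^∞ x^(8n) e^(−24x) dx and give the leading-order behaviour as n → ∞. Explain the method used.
I(n) ~ (sqrt(2π·8n) / 24) · (8n/(24e))^(8n)

Write the integrand as exp(8n ln x − 24x) and set f(x) = 8n ln x − 24x. Then f'(x) = 8n/x − 24 = 0 at x* = 8n/24, and f''(x*) = −8n/x*^2 = −24^2/(8n). Laplace's method (interior maximum) gives
  I(n) ~ e^(f(x*)) · sqrt(2π / |f''(x*)|)
        = exp(8n ln(8n/24) − 8n) · sqrt(2π · 8n / 24^2)
        = (8n/24)^(8n) e^(−8n) · sqrt(2π·8n) / 24
        = (sqrt(2π·8n) / 24) · (8n/(24e))^(8n).
This matches Γ(8n+1)/24^(8n+1) with Stirling applied to Γ.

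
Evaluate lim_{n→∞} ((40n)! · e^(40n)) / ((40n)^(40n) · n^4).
lim = 0

Stirling: (40n)! ~ sqrt(2π·40n) · (40n/e)^(40n). Hence
  (40n)! · e^(40n) / (40n)^(40n) ~ sqrt(2π·40n).
Dividing by n^4: sqrt(2π·40n) / n^4 = sqrt(2π·40) · n^((1−8)/2), so the expression behaves like sqrt(2π·40) · n^((1−8)/2) → 0.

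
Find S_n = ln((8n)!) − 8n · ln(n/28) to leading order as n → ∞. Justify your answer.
S_n ~ 8n · (ln 224 − 1) + O(ln n)

Stirling: ln((8n)!) = 8n ln(8n) − 8n + O(ln n).
  S_n = 8n ln(8n) − 8n − 8n ln(n/28) + O(ln n)
      = 8n ln(8n) − 8n ln n + 8n ln 28 − 8n + O(ln n)
      = 8n ln 8 + 8n ln 28 − 8n + O(ln n)
      = 8n (ln 224 − 1) + O(ln n).
Numerically ln(224) − 1 ≈ 4.4116.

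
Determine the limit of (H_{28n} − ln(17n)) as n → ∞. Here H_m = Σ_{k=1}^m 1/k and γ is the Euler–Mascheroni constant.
lim = ln(28/17) + γ

By Euler-Maclaurin, H_m = ln m + γ + O(1/m). So
  H_{28n} − ln(17n) = ln(28n) + γ − ln(17n) + O(1/n)
                       = ln(28/17) + γ + O(1/n).
Hence the limit is ln(28/17) + γ.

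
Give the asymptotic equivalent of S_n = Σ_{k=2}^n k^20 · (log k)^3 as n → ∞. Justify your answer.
S_n ~ n^21 · (log n)^3 / 21

By integral comparison, S_n = ∫_1^n x^20 · (log x)^3 dx + O(n^20 · (log n)^3). For the integral, the leading term of ∫_1^n x^20 (log x)^3 dx is n^21/21 · (log n)^3 (by repeated integration by parts; each step lowers the log-exponent and produces a relatively O(1/log n) correction). Hence S_n ~ n^21 · (log n)^3 / 21.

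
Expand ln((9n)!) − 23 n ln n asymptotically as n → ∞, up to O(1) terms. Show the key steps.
ln((9n)!) − 23 n ln n = −14 n ln n + 9(ln 9 − 1) n + (1/2) ln(2π·9n) + O(1/n)

Stirling: ln((9n)!) = 9n ln(9n) − 9n + (1/2) ln(2π·9n) + O(1/n).
Expand 9n ln(9n) = 9n (ln n + ln 9) = 9n ln n + 9n ln 9.
Subtract 23n ln n: leading term is (9 − 23) n ln n = −14 n ln n. The next term is 9n ln 9 − 9n = 9(ln 9 − 1) n. Then the (1/2) ln(2π·9n) correction.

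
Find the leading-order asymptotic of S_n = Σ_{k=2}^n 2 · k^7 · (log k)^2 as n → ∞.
S_n ~ n^8 · (log n)^2 / 4

By integral comparison, S_n = ∫_1^n 2 · x^7 · (log x)^2 dx + O(n^7 · (log n)^2). For the integral, the leading term of ∫_1^n x^7 (log x)^2 dx is n^8/8 · (log n)^2 (by repeated integration by parts; each step lowers the log-exponent and produces a relatively O(1/log n) correction). Hence S_n ~ n^8 · (log n)^2 / 4.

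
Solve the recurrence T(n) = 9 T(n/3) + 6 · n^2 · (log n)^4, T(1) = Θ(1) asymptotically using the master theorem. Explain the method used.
T(n) = Θ(n^2 · (log n)^5)

Here log_3 9 = 2 and f(n) = 6 · n^2 · (log n)^4 = Θ(n^(log_3 9) · (log n)^4). This is the extended Case 2 of the master theorem (f matches the critical exponent up to log factors), giving T(n) = Θ(n^(log_3 9) · (log n)^(4+1)) = Θ(n^2 · (log n)^5).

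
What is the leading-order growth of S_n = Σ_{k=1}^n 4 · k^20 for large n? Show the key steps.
S_n ~ 4 · n^21 / 21

By integral comparison (Euler-Maclaurin), Σ_{k=1}^n 4 · k^20 = 4 · ∫_0^n x^20 dx + O(n^20) = 4 · n^21/21 + O(n^20). (Equivalently, Faulhaber's formula gives the same leading term.)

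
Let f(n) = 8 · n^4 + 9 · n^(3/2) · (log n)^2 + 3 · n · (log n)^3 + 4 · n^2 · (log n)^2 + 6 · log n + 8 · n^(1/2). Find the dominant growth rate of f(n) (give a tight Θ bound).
f(n) ∈ Θ(n^4)

Compare the terms by growth order. For large n, n^a · (log n)^b dominates n^a' · (log n)^b' iff a > a', or (a = a' and b > b'). Ranking the 6 terms shows the dominant one is 8 · n^4. Hence f(n) ∈ Θ(n^4).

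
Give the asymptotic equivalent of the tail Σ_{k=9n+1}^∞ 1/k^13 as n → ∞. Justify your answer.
Σ_{k>9n} 1/k^13 ~ 1/(12 · (9n)^12)

Compare to the integral: ∫_{9n}^∞ x^(−13) dx = [−x^(−12)/12]_{9n}^∞ = 1/((13−1)·(9n)^12). Euler-Maclaurin then gives
  Σ_{k>9n} 1/k^13 = ∫_{9n}^∞ dx/x^13 − 1/(2·(9n)^13) + O(1/(9n)^14).
(Equivalently this is ζ(13) − Σ_{k≤9n} 1/k^13.)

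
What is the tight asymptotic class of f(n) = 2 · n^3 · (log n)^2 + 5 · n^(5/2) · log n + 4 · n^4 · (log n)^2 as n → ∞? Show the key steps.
f(n) ∈ Θ(n^4 · (log n)^2)

Compare the terms by growth order. For large n, n^a · (log n)^b dominates n^a' · (log n)^b' iff a > a', or (a = a' and b > b'). Ranking the 3 terms shows the dominant one is 4 · n^4 · (log n)^2. Hence f(n) ∈ Θ(n^4 · (log n)^2).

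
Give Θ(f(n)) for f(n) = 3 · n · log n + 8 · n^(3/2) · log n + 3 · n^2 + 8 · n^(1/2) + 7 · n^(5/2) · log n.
f(n) ∈ Θ(n^(5/2) · log n)

Compare the terms by growth order. For large n, n^a · (log n)^b dominates n^a' · (log n)^b' iff a > a', or (a = a' and b > b'). Ranking the 5 terms shows the dominant one is 7 · n^(5/2) · log n. Hence f(n) ∈ Θ(n^(5/2) · log n).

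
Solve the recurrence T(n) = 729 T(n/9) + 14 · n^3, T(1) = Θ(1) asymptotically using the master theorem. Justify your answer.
T(n) = Θ(n^3 log n)

log_9 729 = 3, and f(n) = 14 · n^3 = Θ(n^(log_9 729)). This is Case 2 of the master theorem: T(n) = Θ(f(n) · log n) = Θ(n^3 log n).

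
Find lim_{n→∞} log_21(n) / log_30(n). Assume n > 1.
lim = ln(30) / ln(21) = log_21(30)

Change of base: log_21(n) = ln n / ln 21 and log_30(n) = ln n / ln 30. The ratio is (ln n / ln 21) · (ln 30 / ln n) = ln 30 / ln 21, a constant independent of n. So the limit is ln 30 / ln 21 = log_21(30).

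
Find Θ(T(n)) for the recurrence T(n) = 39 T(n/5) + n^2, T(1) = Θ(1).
T(n) = Θ(n^(log_5 39))

Master theorem: compare f(n) = n^2 to n^(log_5 39) where log_5 39 ≈ 2.276. Since 2 < log_5 39, we have f(n) = O(n^(log_5 39 − ε)) for some ε > 0 — Case 1. Hence T(n) = Θ(n^(log_5 39)).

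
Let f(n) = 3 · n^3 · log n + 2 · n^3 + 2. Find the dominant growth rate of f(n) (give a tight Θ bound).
f(n) ∈ Θ(n^3 · log n)

Compare the terms by growth order. For large n, n^a · (log n)^b dominates n^a' · (log n)^b' iff a > a', or (a = a' and b > b'). Ranking the 3 terms shows the dominant one is 3 · n^3 · log n. Hence f(n) ∈ Θ(n^3 · log n).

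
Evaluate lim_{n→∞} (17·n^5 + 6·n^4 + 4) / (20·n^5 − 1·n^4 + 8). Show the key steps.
lim = 17/20

For large n the leading n^5 terms dominate both numerator and denominator. Dividing top and bottom by n^5, every other term tends to 0, leaving 17/20.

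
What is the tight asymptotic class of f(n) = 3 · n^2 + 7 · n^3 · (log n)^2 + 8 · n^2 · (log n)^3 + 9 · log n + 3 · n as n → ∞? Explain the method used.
f(n) ∈ Θ(n^3 · (log n)^2)

Compare the terms by growth order. For large n, n^a · (log n)^b dominates n^a' · (log n)^b' iff a > a', or (a = a' and b > b'). Ranking the 5 terms shows the dominant one is 7 · n^3 · (log n)^2. Hence f(n) ∈ Θ(n^3 · (log n)^2).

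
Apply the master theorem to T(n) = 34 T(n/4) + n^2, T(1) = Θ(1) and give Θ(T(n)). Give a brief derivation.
T(n) = Θ(n^(log_4 34))

Master theorem: compare f(n) = n^2 to n^(log_4 34) where log_4 34 ≈ 2.544. Since 2 < log_4 34, we have f(n) = O(n^(log_4 34 − ε)) for some ε > 0 — Case 1. Hence T(n) = Θ(n^(log_4 34)).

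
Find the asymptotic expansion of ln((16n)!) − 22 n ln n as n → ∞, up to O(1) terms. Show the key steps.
ln((16n)!) − 22 n ln n = −6 n ln n + 16(ln 16 − 1) n + (1/2) ln(2π·16n) + O(1/n)

Stirling: ln((16n)!) = 16n ln(16n) − 16n + (1/2) ln(2π·16n) + O(1/n).
Expand 16n ln(16n) = 16n (ln n + ln 16) = 16n ln n + 16n ln 16.
Subtract 22n ln n: leading term is (16 − 22) n ln n = −6 n ln n. The next term is 16n ln 16 − 16n = 16(ln 16 − 1) n. Then the (1/2) ln(2π·16n) correction.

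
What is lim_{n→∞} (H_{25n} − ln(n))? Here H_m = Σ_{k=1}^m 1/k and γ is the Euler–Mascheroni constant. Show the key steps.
lim = ln 25 + γ

By Euler-Maclaurin, H_m = ln m + γ + O(1/m). So
  H_{25n} − ln(n) = ln(25n) + γ − ln(n) + O(1/n)
                       = ln(25/1) + γ + O(1/n).
Hence the limit is ln(25/1) + γ.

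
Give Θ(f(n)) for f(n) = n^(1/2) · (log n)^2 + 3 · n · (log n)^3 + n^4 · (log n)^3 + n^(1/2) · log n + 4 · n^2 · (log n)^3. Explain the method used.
f(n) ∈ Θ(n^4 · (log n)^3)

Compare the terms by growth order. For large n, n^a · (log n)^b dominates n^a' · (log n)^b' iff a > a', or (a = a' and b > b'). Ranking the 5 terms shows the dominant one is n^4 · (log n)^3. Hence f(n) ∈ Θ(n^4 · (log n)^3).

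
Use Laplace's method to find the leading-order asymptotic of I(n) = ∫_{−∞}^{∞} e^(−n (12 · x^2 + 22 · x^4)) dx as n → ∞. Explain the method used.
I(n) ~ sqrt(π/(12n))

φ(x) = 12 · x^2 + 22 · x^4 has its unique global minimum at x* = 0 (since φ'(x) = 24x + 88x^3 = 0 only at x = 0 for real x with both coefficients positive, and φ → ∞ as |x| → ∞). At x* = 0, φ(0) = 0 and φ''(0) = 24. Laplace's method then gives
  I(n) ~ sqrt(2π / (n · φ''(0))) · e^(−n φ(0)) = sqrt(2π / (24n)) = sqrt(π/(12n)).
The 22 · x^4 term contributes only at subleading order (an O(1/n) relative correction).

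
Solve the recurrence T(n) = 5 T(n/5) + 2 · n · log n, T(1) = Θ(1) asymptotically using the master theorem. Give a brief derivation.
T(n) = Θ(n · (log n)^2)

Here log_5 5 = 1 and f(n) = 2 · n · log n = Θ(n^(log_5 5) · (log n)^1). This is the extended Case 2 of the master theorem (f matches the critical exponent up to log factors), giving T(n) = Θ(n^(log_5 5) · (log n)^(1+1)) = Θ(n · (log n)^2).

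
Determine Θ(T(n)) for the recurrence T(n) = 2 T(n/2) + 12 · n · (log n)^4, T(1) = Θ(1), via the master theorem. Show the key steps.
T(n) = Θ(n · (log n)^5)

Here log_2 2 = 1 and f(n) = 12 · n · (log n)^4 = Θ(n^(log_2 2) · (log n)^4). This is the extended Case 2 of the master theorem (f matches the critical exponent up to log factors), giving T(n) = Θ(n^(log_2 2) · (log n)^(4+1)) = Θ(n · (log n)^5).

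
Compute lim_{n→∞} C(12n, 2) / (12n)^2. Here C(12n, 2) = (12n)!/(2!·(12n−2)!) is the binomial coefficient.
lim = 1/2! = 1/2

With N = 12n → ∞: C(N, 2) / N^2 = [N(N−1)…(N−1)] / (2! · N^2) = (1/2!) · 1 · (1 − 1/(12n)). Each factor → 1 as N → ∞, so the limit is 1/2! = 1/2.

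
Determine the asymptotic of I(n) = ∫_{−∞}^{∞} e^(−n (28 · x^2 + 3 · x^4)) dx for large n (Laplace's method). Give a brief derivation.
I(n) ~ sqrt(π/(28n))

φ(x) = 28 · x^2 + 3 · x^4 has its unique global minimum at x* = 0 (since φ'(x) = 56x + 12x^3 = 0 only at x = 0 for real x with both coefficients positive, and φ → ∞ as |x| → ∞). At x* = 0, φ(0) = 0 and φ''(0) = 56. Laplace's method then gives
  I(n) ~ sqrt(2π / (n · φ''(0))) · e^(−n φ(0)) = sqrt(2π / (56n)) = sqrt(π/(28n)).
The 3 · x^4 term contributes only at subleading order (an O(1/n) relative correction).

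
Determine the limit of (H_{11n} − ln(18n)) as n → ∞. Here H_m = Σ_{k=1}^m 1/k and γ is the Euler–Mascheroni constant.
lim = ln(11/18) + γ

By Euler-Maclaurin, H_m = ln m + γ + O(1/m). So
  H_{11n} − ln(18n) = ln(11n) + γ − ln(18n) + O(1/n)
                       = ln(11/18) + γ + O(1/n).
Hence the limit is ln(11/18) + γ.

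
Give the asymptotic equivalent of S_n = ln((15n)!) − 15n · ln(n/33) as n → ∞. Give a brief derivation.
S_n ~ 15n · (ln 495 − 1) + O(ln n)

Stirling: ln((15n)!) = 15n ln(15n) − 15n + O(ln n).
  S_n = 15n ln(15n) − 15n − 15n ln(n/33) + O(ln n)
      = 15n ln(15n) − 15n ln n + 15n ln 33 − 15n + O(ln n)
      = 15n ln 15 + 15n ln 33 − 15n + O(ln n)
      = 15n (ln 495 − 1) + O(ln n).
Numerically ln(495) − 1 ≈ 5.2046.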